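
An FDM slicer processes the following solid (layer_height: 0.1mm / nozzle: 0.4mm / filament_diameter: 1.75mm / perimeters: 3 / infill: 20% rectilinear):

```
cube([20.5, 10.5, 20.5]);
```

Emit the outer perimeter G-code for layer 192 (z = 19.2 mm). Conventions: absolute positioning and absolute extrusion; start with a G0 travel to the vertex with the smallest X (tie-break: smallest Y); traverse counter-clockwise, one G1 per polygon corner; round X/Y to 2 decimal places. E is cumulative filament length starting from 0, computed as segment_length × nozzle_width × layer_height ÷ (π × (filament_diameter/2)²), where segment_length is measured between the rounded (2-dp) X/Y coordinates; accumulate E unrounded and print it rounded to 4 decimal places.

At z = 19.2 mm: the cube is present — its section is the full 20.5×10.5 rectangle. The outline is a single polygon with 4 vertices. Extrusion per mm of travel: 0.4 × 0.1 / (π × 0.875²) = 0.016630. Accumulating E over each segment gives final E = 1.0311.

G0 X0.00 Y0.00 Z19.20
G1 X20.50 Y0.00 E0.3409
G1 X20.50 Y10.50 E0.5155
G1 X0.00 Y10.50 E0.8564
G1 X0.00 Y0.00 E1.0311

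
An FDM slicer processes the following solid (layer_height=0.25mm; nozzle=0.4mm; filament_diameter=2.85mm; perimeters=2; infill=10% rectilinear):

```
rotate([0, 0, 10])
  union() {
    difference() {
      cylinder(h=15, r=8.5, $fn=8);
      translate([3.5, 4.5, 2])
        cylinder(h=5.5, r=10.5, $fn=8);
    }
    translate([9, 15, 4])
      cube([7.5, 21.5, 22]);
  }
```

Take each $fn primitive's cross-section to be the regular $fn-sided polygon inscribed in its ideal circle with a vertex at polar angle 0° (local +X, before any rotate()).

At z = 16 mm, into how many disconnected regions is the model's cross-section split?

At z = 16 mm: the cylinder is not intersected at this z (z outside [0, 15]); the cylinder at (3.5, 4.5) does not reach this height (z outside [2, 7.5]); Taking the first minus the rest: the first operand is absent here, so nothing remains; the cube at (9, 15) is present — its section is the full 7.5×21.5 rectangle; Combining (union): only the 7.5×21.5 cube at (9, 15) is present, so the union is just that shape — 1 connected region; (whole slice rotated 10° about Z — lengths, areas and connectivity unchanged). The result has 1 disconnected region.

1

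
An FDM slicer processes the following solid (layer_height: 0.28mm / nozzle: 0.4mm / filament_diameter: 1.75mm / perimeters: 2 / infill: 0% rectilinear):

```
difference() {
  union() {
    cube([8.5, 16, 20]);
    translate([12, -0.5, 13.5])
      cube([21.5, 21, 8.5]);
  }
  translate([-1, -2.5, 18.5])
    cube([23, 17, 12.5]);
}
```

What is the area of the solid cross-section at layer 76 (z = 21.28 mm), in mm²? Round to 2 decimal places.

At z = 21.28 mm: the cube is absent (z outside [0, 20]); the cube at (12, -0.5) (footprint 21.5×21) is included at this height (area 451.50 mm²); Taking the union: only the 21.5×21 cube at (12, -0.5) is present, so the union is just that shape — area = 451.50 mm²; the cube at (-1, -2.5) is present — its section is the full 23×17 rectangle (area 391.00 mm²); Taking the first minus the rest: starting from the result so far (451.50 mm²), the 23×17 cube at (-1, -2.5) partially overlaps it — only the 150.00 mm² overlap (of its 391.00 mm²) is removed, clipping the outline — area = 301.50 mm². Overall, the cross-section is a single solid region. Net area = 301.50 mm².

301.50 mm²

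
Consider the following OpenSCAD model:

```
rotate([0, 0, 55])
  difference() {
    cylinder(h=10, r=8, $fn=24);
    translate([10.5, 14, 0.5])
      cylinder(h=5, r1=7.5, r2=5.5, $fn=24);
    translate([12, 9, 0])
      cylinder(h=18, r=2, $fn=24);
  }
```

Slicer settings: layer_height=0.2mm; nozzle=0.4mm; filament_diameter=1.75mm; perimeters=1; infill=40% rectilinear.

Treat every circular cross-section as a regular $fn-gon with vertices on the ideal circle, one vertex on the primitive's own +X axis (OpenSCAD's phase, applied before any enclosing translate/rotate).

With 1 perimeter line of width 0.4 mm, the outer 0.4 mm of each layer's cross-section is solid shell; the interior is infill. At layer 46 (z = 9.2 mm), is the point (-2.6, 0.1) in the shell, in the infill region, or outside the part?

At z = 9.2 mm: the r=8 cylinder contributes a regular 24-gon of circumradius 8; the cone at (10.5, 14) is not intersected at this z (z outside [0.5, 5.5]); the r=2 cylinder at (12, 9) contributes a regular 24-gon of circumradius 2; Subtracting the remaining from the first: starting from the r=8 cylinder, the r=2 cylinder at (12, 9) misses the remaining region (no effect) — 1 connected region; (whole slice rotated 55° about Z — lengths, areas and connectivity unchanged). Overall, the cross-section is a single solid region. Undo the 55° rotation: the query point maps to (-1.409, 2.187) in the un-rotated model frame. The nearest boundary edge runs (-5.66, 5.66)→(-4.00, 6.93); distance from the point to it = 5.34 mm. The point is inside the cross-section and 5.34 mm from the nearest boundary — more than the 0.4 mm shell width (1 × 0.4), so it's in the infill interior.

infill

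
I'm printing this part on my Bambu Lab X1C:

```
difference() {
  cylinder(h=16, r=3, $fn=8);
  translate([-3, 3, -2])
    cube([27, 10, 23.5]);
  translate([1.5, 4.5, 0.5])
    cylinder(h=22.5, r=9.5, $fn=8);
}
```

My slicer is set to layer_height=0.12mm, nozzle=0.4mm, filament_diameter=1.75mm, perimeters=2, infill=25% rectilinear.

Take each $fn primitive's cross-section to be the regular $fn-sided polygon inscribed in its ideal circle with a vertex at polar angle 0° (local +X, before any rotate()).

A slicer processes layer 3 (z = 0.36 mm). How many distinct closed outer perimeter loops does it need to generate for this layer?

1

At z = 0.36 mm: the cylinder: section is a regular 8-gon, circumradius r=3; the 27×10 cube at (-3, 3) contributes its full rectangle; the cylinder at (1.5, 4.5) does not reach this height (z outside [0.5, 23]); After the difference (first − rest): starting from the r=3 cylinder, the 27×10 cube at (-3, 3) misses the remaining region (no effect) — 1 connected region. The result has 1 disconnected region.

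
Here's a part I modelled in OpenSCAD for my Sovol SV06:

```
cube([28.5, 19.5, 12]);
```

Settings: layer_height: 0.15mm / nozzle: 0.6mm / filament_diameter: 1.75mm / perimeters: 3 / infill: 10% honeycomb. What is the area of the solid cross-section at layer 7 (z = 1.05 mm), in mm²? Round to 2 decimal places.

555.75 mm²

At z = 1.05 mm: the 28.5×19.5 cube contributes its full rectangle (area 555.75 mm²). Overall, the cross-section is a single solid region. Net area = 555.75 mm².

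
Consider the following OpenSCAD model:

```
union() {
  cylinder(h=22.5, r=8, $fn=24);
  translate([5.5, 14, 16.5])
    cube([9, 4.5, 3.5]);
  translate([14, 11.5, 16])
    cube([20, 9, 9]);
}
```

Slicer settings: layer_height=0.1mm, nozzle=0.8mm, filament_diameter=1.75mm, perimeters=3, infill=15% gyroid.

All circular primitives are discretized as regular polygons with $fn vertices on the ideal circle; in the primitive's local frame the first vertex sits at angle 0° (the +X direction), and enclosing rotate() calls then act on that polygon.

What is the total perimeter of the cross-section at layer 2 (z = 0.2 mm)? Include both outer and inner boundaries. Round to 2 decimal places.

50.12 mm

At z = 0.2 mm: the r=8 cylinder gives a regular 24-gon of circumradius 8 (constant along its height) (perimeter = 2·24·8.000·sin(180°/24) = 50.12 mm); the cube at (5.5, 14) is absent (z outside [16.5, 20]); the cube at (14, 11.5) does not reach this height (z outside [16, 25]); Merging all regions: only the r=8 cylinder is present, so the union is just that shape — boundary = 50.12 mm. Overall, the cross-section is a single solid region. Total boundary length (outer) = 50.12 mm.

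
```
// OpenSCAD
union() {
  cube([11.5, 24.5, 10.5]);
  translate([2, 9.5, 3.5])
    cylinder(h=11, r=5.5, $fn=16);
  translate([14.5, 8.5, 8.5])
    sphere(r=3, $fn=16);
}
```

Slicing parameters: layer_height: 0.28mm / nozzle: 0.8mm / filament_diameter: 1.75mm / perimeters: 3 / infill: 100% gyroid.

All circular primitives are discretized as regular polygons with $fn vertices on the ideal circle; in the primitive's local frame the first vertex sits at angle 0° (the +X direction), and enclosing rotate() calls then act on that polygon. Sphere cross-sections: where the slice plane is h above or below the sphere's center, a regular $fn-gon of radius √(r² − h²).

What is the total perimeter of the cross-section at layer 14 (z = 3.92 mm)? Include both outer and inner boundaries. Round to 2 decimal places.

At z = 3.92 mm: the cube (footprint 11.5×24.5) is included at this height (perimeter 72.00 mm); the r=5.5 cylinder at (2, 9.5) contributes a regular 16-gon of circumradius 5.5 (perimeter = 2·16·5.500·sin(180°/16) = 34.34 mm); the sphere at (14.5, 8.5) is absent (|z−center|=4.580 > r=3); Combining (union): the regions partially overlap (shared area 67.51 mm²), so the edge portions inside another operand are dropped and the merged outline is re-measured after clipping — boundary = 74.89 mm. Overall, the cross-section is a single solid region. Total boundary length (outer) = 74.89 mm.

74.89 mm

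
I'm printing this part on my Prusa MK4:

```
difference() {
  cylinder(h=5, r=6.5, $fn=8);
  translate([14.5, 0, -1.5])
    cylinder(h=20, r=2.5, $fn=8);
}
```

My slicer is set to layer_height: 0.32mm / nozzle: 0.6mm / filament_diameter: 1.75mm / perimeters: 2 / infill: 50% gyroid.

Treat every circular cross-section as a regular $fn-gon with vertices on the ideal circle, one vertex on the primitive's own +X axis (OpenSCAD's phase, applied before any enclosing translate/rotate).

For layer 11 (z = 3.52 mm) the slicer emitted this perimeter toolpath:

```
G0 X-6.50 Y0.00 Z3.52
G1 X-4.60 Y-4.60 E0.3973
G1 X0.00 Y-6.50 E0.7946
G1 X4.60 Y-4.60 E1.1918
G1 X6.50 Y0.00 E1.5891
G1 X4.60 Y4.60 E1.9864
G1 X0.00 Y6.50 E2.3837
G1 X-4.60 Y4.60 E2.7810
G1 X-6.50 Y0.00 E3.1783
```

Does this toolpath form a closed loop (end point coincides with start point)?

yes

Start point (G0): (-6.50, 0.00). End point (last G1): the path returns to the start — closed.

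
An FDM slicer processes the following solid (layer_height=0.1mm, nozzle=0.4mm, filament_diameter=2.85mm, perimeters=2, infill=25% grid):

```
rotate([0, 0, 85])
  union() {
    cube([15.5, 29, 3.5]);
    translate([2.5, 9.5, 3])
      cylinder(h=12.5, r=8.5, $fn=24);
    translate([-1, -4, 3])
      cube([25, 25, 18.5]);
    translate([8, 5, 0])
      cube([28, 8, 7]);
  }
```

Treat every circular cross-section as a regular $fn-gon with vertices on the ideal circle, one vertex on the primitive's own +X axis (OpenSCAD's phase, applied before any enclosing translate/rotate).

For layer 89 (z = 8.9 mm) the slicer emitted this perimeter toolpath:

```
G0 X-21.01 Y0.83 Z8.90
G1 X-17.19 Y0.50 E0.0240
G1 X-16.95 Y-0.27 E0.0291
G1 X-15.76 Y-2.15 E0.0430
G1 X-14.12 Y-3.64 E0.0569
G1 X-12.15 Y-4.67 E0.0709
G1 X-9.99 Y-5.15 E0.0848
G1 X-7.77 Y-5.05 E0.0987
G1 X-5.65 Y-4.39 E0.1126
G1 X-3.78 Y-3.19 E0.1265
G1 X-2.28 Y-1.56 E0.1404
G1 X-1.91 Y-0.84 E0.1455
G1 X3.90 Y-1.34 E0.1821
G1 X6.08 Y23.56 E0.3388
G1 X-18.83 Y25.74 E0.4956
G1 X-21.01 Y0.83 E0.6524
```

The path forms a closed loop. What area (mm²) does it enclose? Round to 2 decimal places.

Apply the shoelace formula to the sequence of (X, Y) vertices; enclosed area = 679.94 mm².

679.94 mm²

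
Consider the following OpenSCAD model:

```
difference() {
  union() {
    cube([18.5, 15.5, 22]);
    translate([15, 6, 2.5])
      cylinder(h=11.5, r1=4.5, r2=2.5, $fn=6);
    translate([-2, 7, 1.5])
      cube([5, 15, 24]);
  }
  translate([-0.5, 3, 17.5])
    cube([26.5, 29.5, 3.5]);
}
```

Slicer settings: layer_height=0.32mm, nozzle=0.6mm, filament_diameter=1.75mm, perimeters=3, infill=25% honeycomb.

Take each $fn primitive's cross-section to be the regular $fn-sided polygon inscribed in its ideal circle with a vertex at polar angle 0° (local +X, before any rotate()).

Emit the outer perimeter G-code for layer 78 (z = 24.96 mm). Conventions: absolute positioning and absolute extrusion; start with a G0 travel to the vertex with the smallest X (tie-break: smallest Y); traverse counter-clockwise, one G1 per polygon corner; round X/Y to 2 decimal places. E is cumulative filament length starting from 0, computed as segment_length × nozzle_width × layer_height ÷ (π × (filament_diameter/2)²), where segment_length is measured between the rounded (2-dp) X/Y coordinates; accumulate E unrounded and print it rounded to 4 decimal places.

G0 X-2.00 Y7.00 Z24.96
G1 X3.00 Y7.00 E0.3991
G1 X3.00 Y22.00 E1.5965
G1 X-2.00 Y22.00 E1.9956
G1 X-2.00 Y7.00 E3.1930

At z = 24.96 mm: the cube does not reach this height (z outside [0, 22]); the cone at (15, 6) does not reach this height (z outside [2.5, 14]); the 5×15 cube at (-2, 7) contributes its full rectangle; Combining (union): only the 5×15 cube at (-2, 7) is present, so the union is just that shape — 1 connected region; the cube at (-0.5, 3) is not intersected at this z (z outside [17.5, 21]); After the difference (first − rest): none of the subtracted shapes is present at this height, so the result so far is unchanged — 1 connected region. The outline is a single polygon with 4 vertices. Extrusion per mm of travel: 0.6 × 0.32 / (π × 0.875²) = 0.079824. Accumulating E over each segment gives final E = 3.1930.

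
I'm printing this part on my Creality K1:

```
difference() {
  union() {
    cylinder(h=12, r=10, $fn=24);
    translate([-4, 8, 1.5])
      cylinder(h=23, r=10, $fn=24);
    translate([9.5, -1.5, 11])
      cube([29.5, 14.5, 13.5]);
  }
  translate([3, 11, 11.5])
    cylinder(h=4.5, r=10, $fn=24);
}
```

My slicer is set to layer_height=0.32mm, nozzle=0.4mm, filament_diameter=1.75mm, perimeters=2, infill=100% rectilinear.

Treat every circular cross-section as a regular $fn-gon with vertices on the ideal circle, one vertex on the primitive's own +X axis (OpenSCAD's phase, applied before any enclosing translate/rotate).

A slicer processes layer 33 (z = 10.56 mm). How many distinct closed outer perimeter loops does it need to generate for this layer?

At z = 10.56 mm: the r=10 cylinder contributes a regular 24-gon of circumradius 10; the r=10 cylinder at (-4, 8) contributes a regular 24-gon of circumradius 10; the cube at (9.5, -1.5) is not intersected at this z (z outside [11, 24.5]); Combining (union): the regions partially overlap (shared area 138.91 mm²), so overlapping operands fuse into one piece — 1 connected region; the cylinder at (3, 11) is not intersected at this z (z outside [11.5, 16]); Taking the first minus the rest: none of the subtracted shapes is present at this height, so the result so far is unchanged — 1 connected region. The result has 1 disconnected region.

1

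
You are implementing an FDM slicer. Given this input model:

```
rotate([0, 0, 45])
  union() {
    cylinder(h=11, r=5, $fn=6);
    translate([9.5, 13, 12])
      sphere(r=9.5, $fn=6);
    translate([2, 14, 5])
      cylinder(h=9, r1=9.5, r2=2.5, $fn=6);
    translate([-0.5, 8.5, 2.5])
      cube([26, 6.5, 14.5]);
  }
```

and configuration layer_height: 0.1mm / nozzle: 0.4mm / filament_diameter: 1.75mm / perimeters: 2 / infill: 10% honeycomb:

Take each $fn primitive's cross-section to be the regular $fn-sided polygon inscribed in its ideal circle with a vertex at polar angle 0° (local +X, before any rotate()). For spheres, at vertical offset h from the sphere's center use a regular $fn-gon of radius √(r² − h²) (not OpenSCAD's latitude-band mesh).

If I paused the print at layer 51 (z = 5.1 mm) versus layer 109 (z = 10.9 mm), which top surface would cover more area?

layer 51 (z = 5.1 mm)

Layer 51 (z = 5.1): the r=5 cylinder gives a regular 6-gon of circumradius 5 (constant along its height) (area = (6/2)·5.000²·sin(360°/6) = 64.95 mm²); the r=9.5 sphere at (9.5, 13) contributes a regular 6-gon of circumradius √(9.5²−6.9²) = 6.530 (area = (6/2)·6.530²·sin(360°/6) = 110.78 mm²); the cone at (2, 14) contributes a regular 6-gon of circumradius 9.422 (interpolated between r1=9.5 and r2=2.5 at t=0.011) (area = (6/2)·9.422²·sin(360°/6) = 230.65 mm²); the 26×6.5 cube at (-0.5, 8.5) contributes its full rectangle (area 169.00 mm²); Combining (union): the regions partially overlap — summed areas 575.39 mm² minus the doubly-counted overlap 158.53 mm² gives 416.85 mm² — area = 416.85 mm²; (whole slice rotated 45° about Z — lengths, areas and connectivity unchanged). So its area = 416.85 mm². Layer 109 (z = 10.9): the r=5 cylinder contributes a regular 6-gon of circumradius 5 (area = (6/2)·5.000²·sin(360°/6) = 64.95 mm²); the r=9.5 sphere at (9.5, 13) slices to a regular 6-gon of circumradius 9.436 (√(r²−h²) with h=1.1 from center) (area = (6/2)·9.436²·sin(360°/6) = 231.33 mm²); the cone at (2, 14) (r1=9.5→r2=2.5) has section circumradius 4.911 here — a regular 6-gon (area = (6/2)·4.911²·sin(360°/6) = 62.66 mm²); the cube at (-0.5, 8.5) is present — its section is the full 26×6.5 rectangle (area 169.00 mm²); Merging all regions: the regions partially overlap — summed areas 527.95 mm² minus the doubly-counted overlap 152.62 mm² gives 375.33 mm² — area = 375.33 mm²; (whole slice rotated 45° about Z — lengths, areas and connectivity unchanged). So its area = 375.33 mm². Layer 51 is larger (416.85 vs 375.33 mm²).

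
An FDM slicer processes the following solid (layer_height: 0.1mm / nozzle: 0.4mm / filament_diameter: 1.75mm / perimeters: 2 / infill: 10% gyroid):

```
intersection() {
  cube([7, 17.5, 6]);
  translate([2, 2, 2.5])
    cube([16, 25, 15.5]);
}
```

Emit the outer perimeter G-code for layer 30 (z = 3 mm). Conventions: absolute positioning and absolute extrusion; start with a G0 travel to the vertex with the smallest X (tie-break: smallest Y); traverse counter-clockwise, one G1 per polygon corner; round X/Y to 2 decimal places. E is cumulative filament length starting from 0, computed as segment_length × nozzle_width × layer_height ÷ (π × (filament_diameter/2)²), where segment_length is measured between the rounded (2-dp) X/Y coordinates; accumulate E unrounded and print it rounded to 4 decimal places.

At z = 3 mm: the cube is present — its section is the full 7×17.5 rectangle; the 16×25 cube at (2, 2) contributes its full rectangle; Keeping only the common overlap: the 16×25 cube at (2, 2) partially overlaps the 7×17.5 cube; clipping to the common part keeps 77.50 mm² — 1 connected region. The outline is a single polygon with 4 vertices. Extrusion per mm of travel: 0.4 × 0.1 / (π × 0.875²) = 0.016630. Accumulating E over each segment gives final E = 0.6818.

G0 X2.00 Y2.00 Z3.00
G1 X7.00 Y2.00 E0.0832
G1 X7.00 Y17.50 E0.3409
G1 X2.00 Y17.50 E0.4241
G1 X2.00 Y2.00 E0.6818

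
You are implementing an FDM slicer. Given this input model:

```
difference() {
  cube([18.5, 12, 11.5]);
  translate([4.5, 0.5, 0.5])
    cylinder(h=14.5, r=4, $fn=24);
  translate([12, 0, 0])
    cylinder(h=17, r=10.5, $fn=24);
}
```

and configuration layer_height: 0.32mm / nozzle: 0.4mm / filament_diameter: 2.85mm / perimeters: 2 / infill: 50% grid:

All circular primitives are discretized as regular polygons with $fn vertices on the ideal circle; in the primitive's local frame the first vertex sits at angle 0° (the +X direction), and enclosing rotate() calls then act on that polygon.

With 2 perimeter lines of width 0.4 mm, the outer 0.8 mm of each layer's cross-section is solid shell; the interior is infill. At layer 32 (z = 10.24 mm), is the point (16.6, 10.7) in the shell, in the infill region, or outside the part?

At z = 10.24 mm: the cube is present — its section is the full 18.5×12 rectangle; the cylinder at (4.5, 0.5): section is a regular 24-gon, circumradius r=4; the r=10.5 cylinder at (12, 0) gives a regular 24-gon of circumradius 10.5 (constant along its height); After the difference (first − rest): starting from the 18.5×12 cube, the r=4 cylinder at (4.5, 0.5) partially overlaps it — only the 28.81 mm² overlap (of its 49.69 mm²) is removed, clipping the outline; the r=10.5 cylinder at (12, 0) partially overlaps it — only the 123.06 mm² overlap (of its 342.42 mm²) is removed, clipping the outline — 1 connected region. Overall, the cross-section is a single solid region. The nearest boundary edge runs (17.25, 9.09)→(14.72, 10.14); distance from the point to it = 1.24 mm. The point is inside the cross-section and 1.24 mm from the nearest boundary — more than the 0.8 mm shell width (2 × 0.4), so it's in the infill interior.

infill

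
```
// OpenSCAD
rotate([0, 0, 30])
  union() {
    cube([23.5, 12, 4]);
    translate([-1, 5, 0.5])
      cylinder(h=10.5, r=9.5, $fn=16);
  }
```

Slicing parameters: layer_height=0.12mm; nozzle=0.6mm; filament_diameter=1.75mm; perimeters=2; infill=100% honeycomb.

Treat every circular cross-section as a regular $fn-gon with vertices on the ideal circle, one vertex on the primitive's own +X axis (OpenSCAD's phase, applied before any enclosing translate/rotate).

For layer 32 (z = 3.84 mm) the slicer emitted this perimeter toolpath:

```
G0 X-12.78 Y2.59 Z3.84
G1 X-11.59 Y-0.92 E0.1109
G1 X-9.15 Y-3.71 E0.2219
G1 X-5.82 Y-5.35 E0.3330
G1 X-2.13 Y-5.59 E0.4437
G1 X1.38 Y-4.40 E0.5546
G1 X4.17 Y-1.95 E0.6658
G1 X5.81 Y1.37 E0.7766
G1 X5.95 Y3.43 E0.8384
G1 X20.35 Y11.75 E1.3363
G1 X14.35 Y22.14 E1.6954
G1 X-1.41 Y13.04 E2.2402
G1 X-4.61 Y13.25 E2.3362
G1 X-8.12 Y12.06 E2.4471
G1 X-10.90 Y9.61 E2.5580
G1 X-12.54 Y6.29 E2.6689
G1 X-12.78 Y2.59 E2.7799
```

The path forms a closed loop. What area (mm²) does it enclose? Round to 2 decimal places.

466.75 mm²

Apply the shoelace formula to the sequence of (X, Y) vertices; enclosed area = 466.75 mm².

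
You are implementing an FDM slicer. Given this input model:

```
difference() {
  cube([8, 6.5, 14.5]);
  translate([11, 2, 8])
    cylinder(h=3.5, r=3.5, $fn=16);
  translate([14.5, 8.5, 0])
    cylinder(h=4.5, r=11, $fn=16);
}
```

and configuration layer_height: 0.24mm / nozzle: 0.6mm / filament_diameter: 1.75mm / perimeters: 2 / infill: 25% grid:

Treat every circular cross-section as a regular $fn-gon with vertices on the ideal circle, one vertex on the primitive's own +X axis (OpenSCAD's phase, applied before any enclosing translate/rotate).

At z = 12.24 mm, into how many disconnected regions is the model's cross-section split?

1

At z = 12.24 mm: the 8×6.5 cube contributes its full rectangle; the cylinder at (11, 2) is not intersected at this z (z outside [8, 11.5]); the cylinder at (14.5, 8.5) is not intersected at this z (z outside [0, 4.5]); Taking the first minus the rest: none of the subtracted shapes is present at this height, so the 8×6.5 cube is unchanged — 1 connected region. The result has 1 disconnected region.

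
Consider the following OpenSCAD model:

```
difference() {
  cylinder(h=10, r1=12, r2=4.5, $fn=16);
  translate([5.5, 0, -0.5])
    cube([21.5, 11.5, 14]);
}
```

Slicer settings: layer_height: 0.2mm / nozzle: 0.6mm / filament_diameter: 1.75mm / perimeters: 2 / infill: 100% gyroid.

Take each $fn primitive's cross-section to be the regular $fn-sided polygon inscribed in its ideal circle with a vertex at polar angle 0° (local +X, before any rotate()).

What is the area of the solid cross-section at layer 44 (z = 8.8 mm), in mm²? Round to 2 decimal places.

At z = 8.8 mm: the cone (r1=12→r2=4.5) has section circumradius 5.400 here — a regular 16-gon (area = (16/2)·5.400²·sin(360°/16) = 89.27 mm²); the cube at (5.5, 0) (footprint 21.5×11.5) is included at this height (area 247.25 mm²); Subtracting the remaining from the first: starting from the cone (89.27 mm²), the 21.5×11.5 cube at (5.5, 0) misses the remaining region (no effect) — area = 89.27 mm². Overall, the cross-section is a single solid region. Net area = 89.27 mm².

89.27 mm²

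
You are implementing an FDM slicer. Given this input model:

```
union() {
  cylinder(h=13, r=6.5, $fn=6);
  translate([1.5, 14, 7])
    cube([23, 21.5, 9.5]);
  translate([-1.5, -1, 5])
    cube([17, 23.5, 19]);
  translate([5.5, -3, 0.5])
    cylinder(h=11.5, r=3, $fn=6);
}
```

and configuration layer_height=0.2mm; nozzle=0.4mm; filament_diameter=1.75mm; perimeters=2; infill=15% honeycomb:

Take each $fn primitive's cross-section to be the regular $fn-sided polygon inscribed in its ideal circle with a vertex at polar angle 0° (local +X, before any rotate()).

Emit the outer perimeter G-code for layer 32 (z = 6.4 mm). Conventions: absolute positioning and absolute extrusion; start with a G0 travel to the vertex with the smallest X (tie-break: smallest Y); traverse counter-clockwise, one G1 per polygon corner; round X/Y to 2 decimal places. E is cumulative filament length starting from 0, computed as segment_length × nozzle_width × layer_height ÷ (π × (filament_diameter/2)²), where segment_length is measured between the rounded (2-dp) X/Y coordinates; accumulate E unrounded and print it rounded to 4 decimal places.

At z = 6.4 mm: the r=6.5 cylinder contributes a regular 6-gon of circumradius 6.5; the cube at (1.5, 14) is absent (z outside [7, 16.5]); the cube at (-1.5, -1) is present — its section is the full 17×23.5 rectangle; the r=3 cylinder at (5.5, -3) contributes a regular 6-gon of circumradius 3; Merging all regions: the regions partially overlap (shared area 52.36 mm²), so overlapping operands fuse into one piece — 1 connected region. The outline is a single polygon with 13 vertices. Extrusion per mm of travel: 0.4 × 0.2 / (π × 0.875²) = 0.033260. Accumulating E over each segment gives final E = 3.2126.

G0 X-6.50 Y0.00 Z6.40
G1 X-3.25 Y-5.63 E0.2162
G1 X3.25 Y-5.63 E0.4324
G1 X3.63 Y-4.96 E0.4580
G1 X4.00 Y-5.60 E0.4826
G1 X7.00 Y-5.60 E0.5824
G1 X8.50 Y-3.00 E0.6822
G1 X7.35 Y-1.00 E0.7590
G1 X15.50 Y-1.00 E1.0300
G1 X15.50 Y22.50 E1.8116
G1 X-1.50 Y22.50 E2.3771
G1 X-1.50 Y5.63 E2.9382
G1 X-3.25 Y5.63 E2.9964
G1 X-6.50 Y0.00 E3.2126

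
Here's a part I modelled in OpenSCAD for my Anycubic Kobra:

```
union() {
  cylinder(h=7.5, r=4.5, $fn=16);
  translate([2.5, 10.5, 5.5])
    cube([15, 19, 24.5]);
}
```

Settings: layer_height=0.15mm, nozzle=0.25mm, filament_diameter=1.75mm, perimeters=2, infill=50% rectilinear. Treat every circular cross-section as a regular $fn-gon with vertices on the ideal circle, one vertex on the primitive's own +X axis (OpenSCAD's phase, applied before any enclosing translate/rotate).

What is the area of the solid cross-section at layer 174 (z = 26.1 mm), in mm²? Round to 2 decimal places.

At z = 26.1 mm: the cylinder does not reach this height (z outside [0, 7.5]); the cube at (2.5, 10.5) is present — its section is the full 15×19 rectangle (area 285.00 mm²); Merging all regions: only the 15×19 cube at (2.5, 10.5) is present, so the union is just that shape — area = 285.00 mm². Overall, the cross-section is a single solid region. Net area = 285.00 mm².

285.00 mm²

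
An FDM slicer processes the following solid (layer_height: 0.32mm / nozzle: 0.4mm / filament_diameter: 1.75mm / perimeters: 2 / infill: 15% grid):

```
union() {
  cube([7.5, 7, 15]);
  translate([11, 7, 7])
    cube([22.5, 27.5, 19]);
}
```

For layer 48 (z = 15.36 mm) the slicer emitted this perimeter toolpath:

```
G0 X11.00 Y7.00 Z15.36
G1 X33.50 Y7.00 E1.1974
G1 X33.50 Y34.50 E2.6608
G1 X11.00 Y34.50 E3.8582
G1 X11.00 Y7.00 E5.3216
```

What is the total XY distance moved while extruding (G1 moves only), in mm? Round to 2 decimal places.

100.00 mm

Sum the Euclidean lengths of each G1 segment: total = 100.00 mm.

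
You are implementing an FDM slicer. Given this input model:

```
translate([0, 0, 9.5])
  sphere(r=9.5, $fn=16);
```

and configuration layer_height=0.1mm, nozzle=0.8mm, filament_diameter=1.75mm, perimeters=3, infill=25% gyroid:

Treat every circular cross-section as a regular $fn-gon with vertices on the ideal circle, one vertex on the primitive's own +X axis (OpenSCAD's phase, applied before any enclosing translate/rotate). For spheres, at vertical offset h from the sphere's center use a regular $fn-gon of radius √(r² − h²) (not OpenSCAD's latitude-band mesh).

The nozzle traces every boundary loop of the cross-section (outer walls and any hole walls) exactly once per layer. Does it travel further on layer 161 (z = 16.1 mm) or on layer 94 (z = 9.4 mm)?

layer 94 (z = 9.4 mm)

Layer 161 (z = 16.1): the sphere: section is a regular 16-gon, circumradius = √(r²−h²) = √(9.5²−6.6²) = 6.833 (perimeter = 2·16·6.833·sin(180°/16) = 42.66 mm). So its perimeter = 42.66 mm. Layer 94 (z = 9.4): the sphere: section is a regular 16-gon, circumradius = √(r²−h²) = √(9.5²−0.1²) = 9.499 (perimeter = 2·16·9.499·sin(180°/16) = 59.30 mm). So its perimeter = 59.30 mm. Layer 94 is larger (59.30 vs 42.66 mm).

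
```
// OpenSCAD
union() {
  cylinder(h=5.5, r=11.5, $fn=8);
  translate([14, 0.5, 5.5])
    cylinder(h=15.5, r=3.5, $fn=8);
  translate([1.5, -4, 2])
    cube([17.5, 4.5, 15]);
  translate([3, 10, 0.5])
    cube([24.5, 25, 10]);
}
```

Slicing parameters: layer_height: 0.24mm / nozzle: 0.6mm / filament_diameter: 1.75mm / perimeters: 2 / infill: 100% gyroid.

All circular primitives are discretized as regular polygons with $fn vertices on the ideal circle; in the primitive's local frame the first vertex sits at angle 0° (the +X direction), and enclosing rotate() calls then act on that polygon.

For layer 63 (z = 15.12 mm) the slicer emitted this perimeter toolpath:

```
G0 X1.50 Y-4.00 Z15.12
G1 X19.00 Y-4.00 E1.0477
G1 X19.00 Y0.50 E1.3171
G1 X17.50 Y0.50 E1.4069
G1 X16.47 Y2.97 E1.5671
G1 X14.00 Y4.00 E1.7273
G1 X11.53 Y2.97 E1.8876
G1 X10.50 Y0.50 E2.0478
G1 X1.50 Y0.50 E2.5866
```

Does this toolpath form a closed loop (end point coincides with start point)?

no

Start point (G0): (1.50, -4.00). End point (last G1): the path does not return to the start — open.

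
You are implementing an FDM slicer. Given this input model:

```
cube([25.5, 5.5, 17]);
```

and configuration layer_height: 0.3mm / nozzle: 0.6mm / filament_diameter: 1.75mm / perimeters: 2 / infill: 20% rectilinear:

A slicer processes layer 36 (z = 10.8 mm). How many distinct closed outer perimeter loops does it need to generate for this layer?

1

At z = 10.8 mm: the cube (footprint 25.5×5.5) is included at this height. The result has 1 disconnected region.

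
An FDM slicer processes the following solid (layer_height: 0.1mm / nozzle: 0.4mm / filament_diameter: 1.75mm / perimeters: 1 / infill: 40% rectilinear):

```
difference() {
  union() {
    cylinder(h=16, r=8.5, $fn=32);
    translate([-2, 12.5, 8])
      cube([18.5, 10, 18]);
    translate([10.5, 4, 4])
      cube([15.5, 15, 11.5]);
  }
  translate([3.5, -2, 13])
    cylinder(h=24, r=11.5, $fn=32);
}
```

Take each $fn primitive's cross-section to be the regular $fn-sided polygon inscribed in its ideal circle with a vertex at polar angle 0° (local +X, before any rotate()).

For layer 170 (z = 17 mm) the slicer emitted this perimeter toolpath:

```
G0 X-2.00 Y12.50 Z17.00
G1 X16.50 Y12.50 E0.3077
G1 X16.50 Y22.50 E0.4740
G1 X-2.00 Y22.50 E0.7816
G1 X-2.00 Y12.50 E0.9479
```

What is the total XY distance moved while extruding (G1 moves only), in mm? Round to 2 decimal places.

Sum the Euclidean lengths of each G1 segment: total = 57.00 mm.

57.00 mm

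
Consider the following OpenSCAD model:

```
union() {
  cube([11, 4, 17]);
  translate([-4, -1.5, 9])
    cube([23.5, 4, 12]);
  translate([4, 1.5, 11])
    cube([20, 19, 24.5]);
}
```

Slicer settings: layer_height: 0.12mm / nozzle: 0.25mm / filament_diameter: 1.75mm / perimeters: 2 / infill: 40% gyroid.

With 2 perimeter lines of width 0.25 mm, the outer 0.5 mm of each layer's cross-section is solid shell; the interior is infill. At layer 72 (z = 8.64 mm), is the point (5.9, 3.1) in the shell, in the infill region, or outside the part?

At z = 8.64 mm: the 11×4 cube contributes its full rectangle; the cube at (-4, -1.5) is absent (z outside [9, 21]); the cube at (4, 1.5) does not reach this height (z outside [11, 35.5]); Merging all regions: only the 11×4 cube is present, so the union is just that shape — 1 connected region. Overall, the cross-section is a single solid region. The nearest boundary edge runs (11.00, 4.00)→(0.00, 4.00); distance from the point to it = 0.90 mm. The point is inside the cross-section and 0.90 mm from the nearest boundary — more than the 0.5 mm shell width (2 × 0.25), so it's in the infill interior.

infill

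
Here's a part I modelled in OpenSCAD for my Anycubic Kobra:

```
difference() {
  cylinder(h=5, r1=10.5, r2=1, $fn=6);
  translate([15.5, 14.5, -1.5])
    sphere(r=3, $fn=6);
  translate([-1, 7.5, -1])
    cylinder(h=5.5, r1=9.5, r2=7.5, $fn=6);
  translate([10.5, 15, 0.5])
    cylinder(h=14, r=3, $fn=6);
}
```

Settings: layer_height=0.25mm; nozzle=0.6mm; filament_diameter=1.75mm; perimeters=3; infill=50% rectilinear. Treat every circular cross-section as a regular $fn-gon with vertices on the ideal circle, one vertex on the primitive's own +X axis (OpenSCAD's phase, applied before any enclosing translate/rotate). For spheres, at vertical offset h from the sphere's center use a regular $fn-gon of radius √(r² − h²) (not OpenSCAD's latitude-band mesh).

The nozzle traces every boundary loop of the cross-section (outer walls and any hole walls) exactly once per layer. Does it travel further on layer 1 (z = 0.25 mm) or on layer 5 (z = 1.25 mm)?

layer 1 (z = 0.25 mm)

Layer 1 (z = 0.25): the cone: at t=0.050 of its height the radius interpolates to r₁+(r₂−r₁)t = 10.025, giving a regular 6-gon of that circumradius (perimeter = 2·6·10.025·sin(180°/6) = 60.15 mm); the sphere at (15.5, 14.5): section is a regular 6-gon, circumradius = √(r²−h²) = √(3²−1.75²) = 2.437 (perimeter = 2·6·2.437·sin(180°/6) = 14.62 mm); the cone at (-1, 7.5) (r1=9.5→r2=7.5) has section circumradius 9.045 here — a regular 6-gon (perimeter = 2·6·9.045·sin(180°/6) = 54.27 mm); the cylinder at (10.5, 15) is not intersected at this z (z outside [0.5, 14.5]); After the difference (first − rest): starting from the cone, the r=3 sphere at (15.5, 14.5) misses the remaining region (no effect); the cone at (-1, 7.5) partially overlaps it — only the 108.35 mm² overlap (of its 212.58 mm²) is removed, clipping the outline — boundary = 61.13 mm. So its perimeter = 61.13 mm. Layer 5 (z = 1.25): the cone contributes a regular 6-gon of circumradius 8.125 (interpolated between r1=10.5 and r2=1 at t=0.250) (perimeter = 2·6·8.125·sin(180°/6) = 48.75 mm); the r=3 sphere at (15.5, 14.5) slices to a regular 6-gon of circumradius 1.199 (√(r²−h²) with h=2.75 from center) (perimeter = 2·6·1.199·sin(180°/6) = 7.19 mm); the cone at (-1, 7.5) contributes a regular 6-gon of circumradius 8.682 (interpolated between r1=9.5 and r2=7.5 at t=0.409) (perimeter = 2·6·8.682·sin(180°/6) = 52.09 mm); the r=3 cylinder at (10.5, 15) contributes a regular 6-gon of circumradius 3 (perimeter = 2·6·3.000·sin(180°/6) = 18.00 mm); Taking the first minus the rest: starting from the cone, the r=3 sphere at (15.5, 14.5) misses the remaining region (no effect); the cone at (-1, 7.5) partially overlaps it — only the 72.72 mm² overlap (of its 195.83 mm²) is removed, clipping the outline; the r=3 cylinder at (10.5, 15) misses the remaining region (no effect) — boundary = 48.19 mm. So its perimeter = 48.19 mm. Layer 1 is larger (61.13 vs 48.19 mm).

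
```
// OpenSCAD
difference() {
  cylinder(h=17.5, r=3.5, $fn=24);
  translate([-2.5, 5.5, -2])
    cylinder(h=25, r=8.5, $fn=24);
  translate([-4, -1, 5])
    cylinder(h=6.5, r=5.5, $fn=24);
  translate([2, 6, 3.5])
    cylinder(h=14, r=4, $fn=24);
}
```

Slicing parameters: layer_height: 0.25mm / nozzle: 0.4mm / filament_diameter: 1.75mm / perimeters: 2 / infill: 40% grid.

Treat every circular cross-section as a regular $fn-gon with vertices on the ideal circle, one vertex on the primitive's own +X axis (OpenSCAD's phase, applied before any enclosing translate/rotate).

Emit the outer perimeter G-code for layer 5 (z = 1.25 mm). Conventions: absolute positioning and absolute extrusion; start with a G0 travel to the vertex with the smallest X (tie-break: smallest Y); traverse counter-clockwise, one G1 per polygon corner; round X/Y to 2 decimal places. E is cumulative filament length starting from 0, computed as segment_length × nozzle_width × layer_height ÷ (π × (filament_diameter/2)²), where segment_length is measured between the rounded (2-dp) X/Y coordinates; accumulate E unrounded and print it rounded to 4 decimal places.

At z = 1.25 mm: the r=3.5 cylinder contributes a regular 24-gon of circumradius 3.5; the r=8.5 cylinder at (-2.5, 5.5) contributes a regular 24-gon of circumradius 8.5; the cylinder at (-4, -1) does not reach this height (z outside [5, 11.5]); the cylinder at (2, 6) is absent (z outside [3.5, 17.5]); Subtracting the remaining from the first: starting from the r=3.5 cylinder, the r=8.5 cylinder at (-2.5, 5.5) partially overlaps it — only the 33.52 mm² overlap (of its 224.40 mm²) is removed, clipping the outline — 1 connected region. The outline is a single polygon with 12 vertices. Extrusion per mm of travel: 0.4 × 0.25 / (π × 0.875²) = 0.041575. Accumulating E over each segment gives final E = 0.5333.

G0 X-1.89 Y-2.92 Z1.25
G1 X-1.75 Y-3.03 E0.0074
G1 X-0.91 Y-3.38 E0.0452
G1 X0.00 Y-3.50 E0.0834
G1 X0.91 Y-3.38 E0.1216
G1 X1.75 Y-3.03 E0.1594
G1 X2.47 Y-2.47 E0.1973
G1 X3.03 Y-1.75 E0.2352
G1 X3.38 Y-0.91 E0.2731
G1 X3.42 Y-0.58 E0.2869
G1 X1.75 Y-1.86 E0.3744
G1 X-0.30 Y-2.71 E0.4666
G1 X-1.89 Y-2.92 E0.5333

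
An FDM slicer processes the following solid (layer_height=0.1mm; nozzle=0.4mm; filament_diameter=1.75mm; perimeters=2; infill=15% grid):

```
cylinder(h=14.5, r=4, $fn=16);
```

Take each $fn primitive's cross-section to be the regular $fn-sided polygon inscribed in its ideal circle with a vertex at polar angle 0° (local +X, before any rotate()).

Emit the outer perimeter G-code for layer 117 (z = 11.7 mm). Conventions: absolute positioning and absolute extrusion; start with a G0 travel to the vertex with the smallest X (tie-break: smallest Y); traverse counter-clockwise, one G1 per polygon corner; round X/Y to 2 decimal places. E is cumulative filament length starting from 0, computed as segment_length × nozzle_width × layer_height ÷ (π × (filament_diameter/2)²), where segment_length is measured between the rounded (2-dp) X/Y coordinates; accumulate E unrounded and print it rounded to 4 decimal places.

At z = 11.7 mm: the r=4 cylinder contributes a regular 16-gon of circumradius 4. The outline is a single polygon with 16 vertices. Extrusion per mm of travel: 0.4 × 0.1 / (π × 0.875²) = 0.016630. Accumulating E over each segment gives final E = 0.4155.

G0 X-4.00 Y0.00 Z11.70
G1 X-3.70 Y-1.53 E0.0259
G1 X-2.83 Y-2.83 E0.0519
G1 X-1.53 Y-3.70 E0.0780
G1 X0.00 Y-4.00 E0.1039
G1 X1.53 Y-3.70 E0.1298
G1 X2.83 Y-2.83 E0.1558
G1 X3.70 Y-1.53 E0.1818
G1 X4.00 Y0.00 E0.2078
G1 X3.70 Y1.53 E0.2337
G1 X2.83 Y2.83 E0.2597
G1 X1.53 Y3.70 E0.2857
G1 X0.00 Y4.00 E0.3117
G1 X-1.53 Y3.70 E0.3376
G1 X-2.83 Y2.83 E0.3636
G1 X-3.70 Y1.53 E0.3896
G1 X-4.00 Y0.00 E0.4155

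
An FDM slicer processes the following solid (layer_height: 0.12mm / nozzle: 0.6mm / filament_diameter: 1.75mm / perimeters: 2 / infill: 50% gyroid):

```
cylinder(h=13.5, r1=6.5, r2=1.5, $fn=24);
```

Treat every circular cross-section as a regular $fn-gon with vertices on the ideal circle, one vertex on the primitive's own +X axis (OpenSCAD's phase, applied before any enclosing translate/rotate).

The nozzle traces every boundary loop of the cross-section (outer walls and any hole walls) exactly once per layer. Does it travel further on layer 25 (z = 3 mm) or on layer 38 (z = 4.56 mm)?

layer 25 (z = 3 mm)

Layer 25 (z = 3): the cone contributes a regular 24-gon of circumradius 5.389 (interpolated between r1=6.5 and r2=1.5 at t=0.222) (perimeter = 2·24·5.389·sin(180°/24) = 33.76 mm). So its perimeter = 33.76 mm. Layer 38 (z = 4.56): the cone contributes a regular 24-gon of circumradius 4.811 (interpolated between r1=6.5 and r2=1.5 at t=0.338) (perimeter = 2·24·4.811·sin(180°/24) = 30.14 mm). So its perimeter = 30.14 mm. Layer 25 is larger (33.76 vs 30.14 mm).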